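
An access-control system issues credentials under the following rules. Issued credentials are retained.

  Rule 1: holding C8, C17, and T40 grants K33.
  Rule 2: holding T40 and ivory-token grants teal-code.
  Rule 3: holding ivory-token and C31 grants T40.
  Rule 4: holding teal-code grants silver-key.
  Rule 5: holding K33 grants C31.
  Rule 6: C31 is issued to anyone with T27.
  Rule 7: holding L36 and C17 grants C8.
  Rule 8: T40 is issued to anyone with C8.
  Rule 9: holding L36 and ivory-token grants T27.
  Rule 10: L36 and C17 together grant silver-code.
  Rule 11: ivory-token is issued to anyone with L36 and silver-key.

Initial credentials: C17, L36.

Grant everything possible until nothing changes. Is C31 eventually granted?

Yes

Holding L36 and C17 grants C8 (Rule 7).
Holding C8 grants T40 (Rule 8).
Holding C8, C17, and T40 grants K33 (Rule 1).
Holding K33 grants C31 (Rule 5).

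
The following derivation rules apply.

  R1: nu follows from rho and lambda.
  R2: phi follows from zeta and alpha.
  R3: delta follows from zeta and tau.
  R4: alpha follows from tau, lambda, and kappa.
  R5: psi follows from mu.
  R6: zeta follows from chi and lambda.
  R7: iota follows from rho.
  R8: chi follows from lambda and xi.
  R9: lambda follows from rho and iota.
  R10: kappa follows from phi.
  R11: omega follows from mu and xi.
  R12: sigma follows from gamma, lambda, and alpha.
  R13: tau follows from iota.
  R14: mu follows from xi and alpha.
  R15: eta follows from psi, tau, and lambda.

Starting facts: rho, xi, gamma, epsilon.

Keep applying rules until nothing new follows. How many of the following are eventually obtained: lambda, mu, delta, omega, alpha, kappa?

2

rho holds, so iota follows (R7).
rho and iota hold, so lambda follows (R9).
iota holds, so tau follows (R13).
From lambda and xi, R8 gives chi.
chi and lambda hold, so zeta follows (R6).
zeta and tau hold, so delta follows (R3).
lambda: reached.
mu would need xi and alpha (R14), but alpha is never established.
delta: reached.
omega would need mu and xi (R11), but mu is never established.
alpha would need tau, lambda, and kappa (R4), but kappa is never established.
kappa would need phi (R10), but phi is never established.
Reached: lambda and delta — 2 of the 6.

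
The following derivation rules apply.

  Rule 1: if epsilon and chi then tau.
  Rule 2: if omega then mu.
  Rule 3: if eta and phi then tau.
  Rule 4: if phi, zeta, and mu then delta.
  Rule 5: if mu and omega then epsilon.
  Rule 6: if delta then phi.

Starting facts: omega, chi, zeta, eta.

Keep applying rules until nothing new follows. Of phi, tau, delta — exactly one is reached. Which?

tau

From omega, Rule 2 gives mu.
mu and omega hold, so epsilon follows (Rule 5).
From epsilon and chi, Rule 1 gives tau.
phi would need delta (Rule 6), but delta is never established. delta would need phi, zeta, and mu (Rule 4), but phi is never established.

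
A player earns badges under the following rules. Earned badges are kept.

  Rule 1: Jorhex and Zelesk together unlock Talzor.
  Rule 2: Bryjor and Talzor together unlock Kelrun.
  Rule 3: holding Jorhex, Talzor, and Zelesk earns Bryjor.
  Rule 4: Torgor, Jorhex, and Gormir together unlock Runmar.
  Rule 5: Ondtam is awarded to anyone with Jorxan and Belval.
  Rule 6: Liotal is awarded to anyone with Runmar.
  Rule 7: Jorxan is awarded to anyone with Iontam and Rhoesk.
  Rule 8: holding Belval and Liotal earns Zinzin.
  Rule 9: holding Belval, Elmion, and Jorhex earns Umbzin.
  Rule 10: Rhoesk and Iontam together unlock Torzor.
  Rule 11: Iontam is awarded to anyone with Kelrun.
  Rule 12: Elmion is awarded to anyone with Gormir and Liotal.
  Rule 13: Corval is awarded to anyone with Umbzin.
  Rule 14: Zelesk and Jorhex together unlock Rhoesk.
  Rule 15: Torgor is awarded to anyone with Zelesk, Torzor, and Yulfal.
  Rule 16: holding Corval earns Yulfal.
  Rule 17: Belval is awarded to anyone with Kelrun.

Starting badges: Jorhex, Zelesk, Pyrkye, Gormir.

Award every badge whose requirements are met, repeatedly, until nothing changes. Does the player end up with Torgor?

No

Torgor would need Zelesk, Torzor, and Yulfal (Rule 15), but Yulfal is never earned.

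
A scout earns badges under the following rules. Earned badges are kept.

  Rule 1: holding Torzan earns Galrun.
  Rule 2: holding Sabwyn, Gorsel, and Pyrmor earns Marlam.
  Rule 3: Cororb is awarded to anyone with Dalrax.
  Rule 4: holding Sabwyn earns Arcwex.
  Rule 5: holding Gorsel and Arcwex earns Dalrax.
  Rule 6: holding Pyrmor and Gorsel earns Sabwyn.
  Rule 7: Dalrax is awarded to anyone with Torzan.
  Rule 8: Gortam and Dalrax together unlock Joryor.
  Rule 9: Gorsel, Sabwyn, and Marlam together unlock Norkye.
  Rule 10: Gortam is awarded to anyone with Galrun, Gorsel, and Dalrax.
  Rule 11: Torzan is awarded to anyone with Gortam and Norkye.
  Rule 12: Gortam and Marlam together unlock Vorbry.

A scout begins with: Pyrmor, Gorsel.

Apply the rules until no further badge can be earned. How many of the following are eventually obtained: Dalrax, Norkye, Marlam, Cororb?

4

With Pyrmor and Gorsel, Sabwyn is earned (Rule 6).
With Sabwyn, Gorsel, and Pyrmor, Marlam is earned (Rule 2).
With Sabwyn, Arcwex is earned (Rule 4).
With Gorsel and Arcwex, Dalrax is earned (Rule 5).
With Gorsel, Sabwyn, and Marlam, Norkye is earned (Rule 9).
With Dalrax, Cororb is earned (Rule 3).
Dalrax: reached.
Norkye: reached.
Marlam: reached.
Cororb: reached.
All 4 are reached.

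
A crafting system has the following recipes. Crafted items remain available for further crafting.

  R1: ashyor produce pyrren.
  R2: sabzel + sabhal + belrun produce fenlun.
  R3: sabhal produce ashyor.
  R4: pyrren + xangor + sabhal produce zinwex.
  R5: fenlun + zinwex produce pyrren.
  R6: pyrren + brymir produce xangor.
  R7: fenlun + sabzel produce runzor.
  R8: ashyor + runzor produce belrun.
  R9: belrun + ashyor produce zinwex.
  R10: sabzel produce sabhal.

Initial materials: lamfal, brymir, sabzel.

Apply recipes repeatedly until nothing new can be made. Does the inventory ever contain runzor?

No

runzor would need fenlun and sabzel (R7), but fenlun is never obtained.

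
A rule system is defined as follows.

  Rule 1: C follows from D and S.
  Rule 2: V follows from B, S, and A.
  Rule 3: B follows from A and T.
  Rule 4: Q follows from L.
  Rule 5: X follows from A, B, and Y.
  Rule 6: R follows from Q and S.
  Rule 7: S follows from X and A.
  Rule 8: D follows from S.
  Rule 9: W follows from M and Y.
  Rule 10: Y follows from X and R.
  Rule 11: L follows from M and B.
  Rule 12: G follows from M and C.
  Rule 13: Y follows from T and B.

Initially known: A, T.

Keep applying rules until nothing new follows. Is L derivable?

L would need M and B (Rule 11), but M is never established.

No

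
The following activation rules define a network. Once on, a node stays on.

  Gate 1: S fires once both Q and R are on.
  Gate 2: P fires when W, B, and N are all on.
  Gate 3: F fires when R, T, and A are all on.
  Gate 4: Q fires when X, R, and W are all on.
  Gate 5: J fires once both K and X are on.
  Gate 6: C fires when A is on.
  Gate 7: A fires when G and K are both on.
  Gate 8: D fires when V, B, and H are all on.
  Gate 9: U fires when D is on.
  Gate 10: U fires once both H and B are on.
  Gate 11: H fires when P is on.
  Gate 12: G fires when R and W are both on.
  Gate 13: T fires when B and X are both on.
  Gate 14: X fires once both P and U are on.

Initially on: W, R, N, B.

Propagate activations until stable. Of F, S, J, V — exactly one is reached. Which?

W, B, and N are on, so P fires (Gate 2).
P is on, so H fires (Gate 11).
H and B are on, so U fires (Gate 10).
Gate 14: P and U on → X on.
Gate 4: X, R, and W on → Q on.
Gate 1: Q and R on → S on.
J would need K and X (Gate 5), but K never turns on. F would need R, T, and A (Gate 3), but A never turns on. No rule produces V, and it is not given.

S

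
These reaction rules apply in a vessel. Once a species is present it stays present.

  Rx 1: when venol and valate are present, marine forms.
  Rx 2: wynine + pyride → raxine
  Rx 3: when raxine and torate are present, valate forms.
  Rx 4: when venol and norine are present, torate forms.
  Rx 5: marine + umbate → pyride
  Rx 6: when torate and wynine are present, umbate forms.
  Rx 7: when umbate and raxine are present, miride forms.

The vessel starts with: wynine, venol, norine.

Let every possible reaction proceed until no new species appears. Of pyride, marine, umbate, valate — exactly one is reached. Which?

venol and norine present → torate forms (Rx 4).
torate and wynine present → umbate forms (Rx 6).
valate would need raxine and torate (Rx 3), but raxine never forms. pyride would need marine and umbate (Rx 5), but marine never forms. marine would need venol and valate (Rx 1), but valate never forms.

umbate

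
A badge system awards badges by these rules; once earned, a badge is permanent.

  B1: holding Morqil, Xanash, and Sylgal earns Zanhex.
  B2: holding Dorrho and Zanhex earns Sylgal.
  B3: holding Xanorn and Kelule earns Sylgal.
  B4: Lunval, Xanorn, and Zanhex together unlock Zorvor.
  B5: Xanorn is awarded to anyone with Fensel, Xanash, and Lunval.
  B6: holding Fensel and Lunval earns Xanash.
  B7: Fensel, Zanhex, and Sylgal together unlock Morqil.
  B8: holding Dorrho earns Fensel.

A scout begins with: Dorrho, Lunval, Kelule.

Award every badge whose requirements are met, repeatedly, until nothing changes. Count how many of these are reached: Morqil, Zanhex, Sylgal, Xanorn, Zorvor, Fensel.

3

With Dorrho, Fensel is earned (B8).
With Fensel and Lunval, Xanash is earned (B6).
With Fensel, Xanash, and Lunval, Xanorn is earned (B5).
With Xanorn and Kelule, Sylgal is earned (B3).
Morqil would need Fensel, Zanhex, and Sylgal (B7), but Zanhex is never earned.
Zanhex would need Morqil, Xanash, and Sylgal (B1), but Morqil is never earned.
Sylgal: reached.
Xanorn: reached.
Zorvor would need Lunval, Xanorn, and Zanhex (B4), but Zanhex is never earned.
Fensel: reached.
Reached: Sylgal, Xanorn, and Fensel — 3 of the 6.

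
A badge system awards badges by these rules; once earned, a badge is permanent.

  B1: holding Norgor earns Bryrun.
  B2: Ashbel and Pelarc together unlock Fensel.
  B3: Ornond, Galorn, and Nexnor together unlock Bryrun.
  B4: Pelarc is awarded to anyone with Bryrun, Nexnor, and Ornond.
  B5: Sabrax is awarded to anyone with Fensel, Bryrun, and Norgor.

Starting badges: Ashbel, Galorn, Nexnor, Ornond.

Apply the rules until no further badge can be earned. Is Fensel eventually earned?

With Ornond, Galorn, and Nexnor, Bryrun is earned (B3).
With Bryrun, Nexnor, and Ornond, Pelarc is earned (B4).
With Ashbel and Pelarc, Fensel is earned (B2).

Yes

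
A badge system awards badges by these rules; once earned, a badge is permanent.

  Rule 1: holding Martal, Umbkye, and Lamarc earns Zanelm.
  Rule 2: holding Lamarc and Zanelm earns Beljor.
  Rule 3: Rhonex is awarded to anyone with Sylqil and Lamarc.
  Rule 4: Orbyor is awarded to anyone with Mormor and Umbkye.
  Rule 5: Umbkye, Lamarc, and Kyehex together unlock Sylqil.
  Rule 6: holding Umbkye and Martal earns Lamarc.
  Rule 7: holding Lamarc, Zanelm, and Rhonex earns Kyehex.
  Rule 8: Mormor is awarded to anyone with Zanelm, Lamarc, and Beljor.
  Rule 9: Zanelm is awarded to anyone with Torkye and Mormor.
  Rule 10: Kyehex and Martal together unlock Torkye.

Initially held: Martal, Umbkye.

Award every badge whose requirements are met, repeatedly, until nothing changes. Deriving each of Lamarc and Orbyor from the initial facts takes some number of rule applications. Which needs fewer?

Lamarc

Lamarc: With Umbkye and Martal, Lamarc is earned (Rule 6). [1 rule application]
Orbyor: With Umbkye and Martal, Lamarc is earned (Rule 6). With Martal, Umbkye, and Lamarc, Zanelm is earned (Rule 1). With Lamarc and Zanelm, Beljor is earned (Rule 2). With Zanelm, Lamarc, and Beljor, Mormor is earned (Rule 8). With Mormor and Umbkye, Orbyor is earned (Rule 4). [5 rule applications]
Lamarc needs fewer.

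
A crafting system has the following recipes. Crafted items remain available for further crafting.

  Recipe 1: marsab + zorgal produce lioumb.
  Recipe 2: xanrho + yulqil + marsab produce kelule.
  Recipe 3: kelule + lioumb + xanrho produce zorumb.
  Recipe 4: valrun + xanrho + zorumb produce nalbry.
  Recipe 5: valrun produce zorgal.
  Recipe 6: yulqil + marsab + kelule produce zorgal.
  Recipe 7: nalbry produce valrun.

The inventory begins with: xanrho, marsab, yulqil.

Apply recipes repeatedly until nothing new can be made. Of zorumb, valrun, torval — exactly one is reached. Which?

zorumb

Using Recipe 2, xanrho, yulqil, and marsab make kelule.
Using Recipe 6, yulqil, marsab, and kelule make zorgal.
marsab + zorgal → lioumb (Recipe 1).
Using Recipe 3, kelule, lioumb, and xanrho make zorumb.
valrun would need nalbry (Recipe 7), but nalbry is never obtained. No rule produces torval, and it is not given.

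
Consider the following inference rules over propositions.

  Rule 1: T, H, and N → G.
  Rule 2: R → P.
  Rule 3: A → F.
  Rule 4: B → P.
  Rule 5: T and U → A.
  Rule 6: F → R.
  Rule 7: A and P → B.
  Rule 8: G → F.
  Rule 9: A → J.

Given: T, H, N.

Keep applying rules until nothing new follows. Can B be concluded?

No

B would need A and P (Rule 7), but A is never established.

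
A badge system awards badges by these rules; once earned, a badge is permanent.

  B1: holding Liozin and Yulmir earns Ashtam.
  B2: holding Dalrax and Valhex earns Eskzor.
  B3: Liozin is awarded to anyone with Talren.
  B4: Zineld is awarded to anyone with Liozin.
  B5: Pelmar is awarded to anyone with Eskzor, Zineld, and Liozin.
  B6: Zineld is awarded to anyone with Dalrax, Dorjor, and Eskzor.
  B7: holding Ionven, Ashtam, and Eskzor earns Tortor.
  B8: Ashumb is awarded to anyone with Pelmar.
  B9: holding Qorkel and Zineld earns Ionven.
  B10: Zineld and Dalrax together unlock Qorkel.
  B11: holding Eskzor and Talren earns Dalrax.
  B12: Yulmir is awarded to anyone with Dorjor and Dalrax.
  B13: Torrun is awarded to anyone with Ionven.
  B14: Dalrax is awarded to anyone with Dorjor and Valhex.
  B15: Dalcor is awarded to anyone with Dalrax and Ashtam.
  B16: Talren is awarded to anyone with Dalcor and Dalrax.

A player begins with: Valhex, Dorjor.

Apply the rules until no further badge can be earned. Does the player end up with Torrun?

Yes

With Dorjor and Valhex, Dalrax is earned (B14).
With Dalrax and Valhex, Eskzor is earned (B2).
With Dalrax, Dorjor, and Eskzor, Zineld is earned (B6).
With Zineld and Dalrax, Qorkel is earned (B10).
With Qorkel and Zineld, Ionven is earned (B9).
With Ionven, Torrun is earned (B13).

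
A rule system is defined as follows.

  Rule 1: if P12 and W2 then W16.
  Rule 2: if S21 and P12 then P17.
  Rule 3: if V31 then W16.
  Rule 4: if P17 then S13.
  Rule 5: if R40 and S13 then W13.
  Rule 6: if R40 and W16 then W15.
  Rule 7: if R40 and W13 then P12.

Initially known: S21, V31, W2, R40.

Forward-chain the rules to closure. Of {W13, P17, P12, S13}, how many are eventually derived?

0

W13 would need R40 and S13 (Rule 5), but S13 is never established.
P17 would need S21 and P12 (Rule 2), but P12 is never established.
P12 would need R40 and W13 (Rule 7), but W13 is never established.
S13 would need P17 (Rule 4), but P17 is never established.
None of the 4 are reached.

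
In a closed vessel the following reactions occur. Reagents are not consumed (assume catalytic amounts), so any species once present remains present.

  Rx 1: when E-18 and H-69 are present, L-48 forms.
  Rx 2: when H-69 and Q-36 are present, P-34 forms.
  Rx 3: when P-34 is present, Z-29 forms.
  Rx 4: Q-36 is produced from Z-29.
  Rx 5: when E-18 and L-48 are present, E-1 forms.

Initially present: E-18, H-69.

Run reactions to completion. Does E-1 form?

Yes

E-18 and H-69 present → L-48 forms (Rx 1).
E-18 and L-48 present → E-1 forms (Rx 5).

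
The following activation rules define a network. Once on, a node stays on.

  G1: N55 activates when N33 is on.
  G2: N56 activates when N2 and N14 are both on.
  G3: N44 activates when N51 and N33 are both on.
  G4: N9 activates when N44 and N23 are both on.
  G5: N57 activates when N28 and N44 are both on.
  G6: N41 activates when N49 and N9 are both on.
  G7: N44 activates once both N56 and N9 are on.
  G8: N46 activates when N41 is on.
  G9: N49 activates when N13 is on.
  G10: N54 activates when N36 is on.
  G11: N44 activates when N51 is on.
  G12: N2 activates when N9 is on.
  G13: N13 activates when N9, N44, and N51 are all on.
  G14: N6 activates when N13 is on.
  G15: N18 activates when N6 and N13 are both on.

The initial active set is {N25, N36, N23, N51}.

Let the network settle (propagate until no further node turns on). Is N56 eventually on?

No

N56 would need N2 and N14 (G2), but N14 never turns on.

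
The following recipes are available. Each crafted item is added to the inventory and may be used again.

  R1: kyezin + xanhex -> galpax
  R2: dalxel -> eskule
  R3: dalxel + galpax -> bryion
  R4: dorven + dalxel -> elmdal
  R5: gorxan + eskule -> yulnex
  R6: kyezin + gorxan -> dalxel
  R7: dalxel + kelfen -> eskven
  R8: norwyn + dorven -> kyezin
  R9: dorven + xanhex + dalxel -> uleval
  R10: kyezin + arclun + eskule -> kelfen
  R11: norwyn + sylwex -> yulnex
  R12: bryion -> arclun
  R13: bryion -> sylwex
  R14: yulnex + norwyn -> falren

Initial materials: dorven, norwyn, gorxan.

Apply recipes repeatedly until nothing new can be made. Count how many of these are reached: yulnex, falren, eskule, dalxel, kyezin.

norwyn + dorven -> kyezin (R8).
kyezin + gorxan -> dalxel (R6).
dalxel -> eskule (R2).
Using R5, gorxan and eskule make yulnex.
yulnex + norwyn -> falren (R14).
yulnex: reached.
falren: reached.
eskule: reached.
dalxel: reached.
kyezin: reached.
All 5 are reached.

5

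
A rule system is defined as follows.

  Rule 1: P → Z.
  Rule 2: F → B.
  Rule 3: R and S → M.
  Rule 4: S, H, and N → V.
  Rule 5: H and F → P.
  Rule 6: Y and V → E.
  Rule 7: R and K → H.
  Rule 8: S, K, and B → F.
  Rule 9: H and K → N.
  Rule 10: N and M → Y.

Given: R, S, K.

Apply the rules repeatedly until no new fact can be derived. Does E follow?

R and K hold, so H follows (Rule 7).
R and S hold, so M follows (Rule 3).
H and K hold, so N follows (Rule 9).
From S, H, and N, Rule 4 gives V.
From N and M, Rule 10 gives Y.
Y and V hold, so E follows (Rule 6).

Yes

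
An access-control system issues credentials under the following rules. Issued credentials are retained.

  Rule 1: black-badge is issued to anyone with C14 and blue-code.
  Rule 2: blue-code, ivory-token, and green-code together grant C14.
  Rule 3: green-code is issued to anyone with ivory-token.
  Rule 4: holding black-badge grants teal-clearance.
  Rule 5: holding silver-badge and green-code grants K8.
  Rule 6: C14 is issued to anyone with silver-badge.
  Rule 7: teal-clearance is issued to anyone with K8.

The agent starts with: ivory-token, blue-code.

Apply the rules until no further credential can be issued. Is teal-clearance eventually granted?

Holding ivory-token grants green-code (Rule 3).
Holding blue-code, ivory-token, and green-code grants C14 (Rule 2).
Holding C14 and blue-code grants black-badge (Rule 1).
Holding black-badge grants teal-clearance (Rule 4).

Yes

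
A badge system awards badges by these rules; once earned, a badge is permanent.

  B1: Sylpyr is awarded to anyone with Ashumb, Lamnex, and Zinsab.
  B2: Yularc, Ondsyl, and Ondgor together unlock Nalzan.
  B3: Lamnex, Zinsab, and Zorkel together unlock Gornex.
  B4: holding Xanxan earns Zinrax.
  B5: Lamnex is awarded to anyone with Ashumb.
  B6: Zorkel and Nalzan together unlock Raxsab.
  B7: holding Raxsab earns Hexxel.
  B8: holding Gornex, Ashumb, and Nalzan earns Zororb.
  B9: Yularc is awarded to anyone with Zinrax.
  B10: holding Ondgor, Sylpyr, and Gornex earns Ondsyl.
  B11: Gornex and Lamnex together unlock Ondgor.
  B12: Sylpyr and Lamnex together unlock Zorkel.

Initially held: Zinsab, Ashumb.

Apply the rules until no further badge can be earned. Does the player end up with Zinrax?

No

Zinrax would need Xanxan (B4), but Xanxan is never earned.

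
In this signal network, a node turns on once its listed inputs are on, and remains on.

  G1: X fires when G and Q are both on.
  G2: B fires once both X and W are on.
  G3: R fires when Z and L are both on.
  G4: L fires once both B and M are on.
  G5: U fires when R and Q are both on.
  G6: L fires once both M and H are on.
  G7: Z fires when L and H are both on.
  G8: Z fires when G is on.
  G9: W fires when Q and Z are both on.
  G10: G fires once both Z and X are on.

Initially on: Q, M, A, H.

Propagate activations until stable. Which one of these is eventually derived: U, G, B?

G6: M and H on → L on.
L and H are on, so Z fires (G7).
G3: Z and L on → R on.
R and Q are on, so U fires (G5).
G would need Z and X (G10), but X never turns on. B would need X and W (G2), but X never turns on.

U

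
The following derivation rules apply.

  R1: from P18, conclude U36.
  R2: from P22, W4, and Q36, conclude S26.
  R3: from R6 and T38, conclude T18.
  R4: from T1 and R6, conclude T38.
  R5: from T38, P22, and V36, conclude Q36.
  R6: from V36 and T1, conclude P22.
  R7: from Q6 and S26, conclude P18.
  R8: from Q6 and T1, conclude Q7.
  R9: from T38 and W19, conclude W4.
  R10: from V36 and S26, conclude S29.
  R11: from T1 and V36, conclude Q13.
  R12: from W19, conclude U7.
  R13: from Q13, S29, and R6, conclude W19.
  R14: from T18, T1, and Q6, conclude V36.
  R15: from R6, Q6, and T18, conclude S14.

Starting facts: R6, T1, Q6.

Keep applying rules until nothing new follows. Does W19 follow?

W19 would need Q13, S29, and R6 (R13), but S29 is never established.

No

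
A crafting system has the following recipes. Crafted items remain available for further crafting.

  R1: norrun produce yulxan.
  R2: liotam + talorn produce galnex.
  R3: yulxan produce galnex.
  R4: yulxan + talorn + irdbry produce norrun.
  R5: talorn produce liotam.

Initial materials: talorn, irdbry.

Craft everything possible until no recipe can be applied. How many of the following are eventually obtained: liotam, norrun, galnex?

talorn → liotam (R5).
liotam + talorn → galnex (R2).
liotam: reached.
norrun would need yulxan, talorn, and irdbry (R4), but yulxan is never obtained.
galnex: reached.
Reached: liotam and galnex — 2 of the 3.

2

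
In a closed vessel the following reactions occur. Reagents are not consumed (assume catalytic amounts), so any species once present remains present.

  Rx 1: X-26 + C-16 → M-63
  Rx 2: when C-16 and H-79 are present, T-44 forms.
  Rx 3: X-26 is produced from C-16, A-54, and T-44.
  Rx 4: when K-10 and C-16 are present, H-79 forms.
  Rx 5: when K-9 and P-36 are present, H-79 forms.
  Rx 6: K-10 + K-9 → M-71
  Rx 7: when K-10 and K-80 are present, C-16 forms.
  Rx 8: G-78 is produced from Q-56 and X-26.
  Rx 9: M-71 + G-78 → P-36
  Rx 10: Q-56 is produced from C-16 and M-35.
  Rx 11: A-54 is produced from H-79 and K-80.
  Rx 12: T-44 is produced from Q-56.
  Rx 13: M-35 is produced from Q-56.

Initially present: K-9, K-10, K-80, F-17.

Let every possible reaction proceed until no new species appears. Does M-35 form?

M-35 would need Q-56 (Rx 13), but Q-56 never forms.

No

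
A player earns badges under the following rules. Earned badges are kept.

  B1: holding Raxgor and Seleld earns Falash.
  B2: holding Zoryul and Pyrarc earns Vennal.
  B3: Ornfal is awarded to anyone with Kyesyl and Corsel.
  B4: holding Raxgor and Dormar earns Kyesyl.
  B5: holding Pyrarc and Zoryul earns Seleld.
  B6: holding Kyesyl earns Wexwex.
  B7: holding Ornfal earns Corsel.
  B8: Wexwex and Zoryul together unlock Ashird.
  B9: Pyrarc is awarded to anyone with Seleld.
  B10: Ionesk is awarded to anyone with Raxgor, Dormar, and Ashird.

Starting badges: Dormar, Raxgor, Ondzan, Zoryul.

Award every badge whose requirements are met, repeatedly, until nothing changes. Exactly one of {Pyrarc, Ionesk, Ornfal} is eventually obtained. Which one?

With Raxgor and Dormar, Kyesyl is earned (B4).
With Kyesyl, Wexwex is earned (B6).
With Wexwex and Zoryul, Ashird is earned (B8).
With Raxgor, Dormar, and Ashird, Ionesk is earned (B10).
Pyrarc would need Seleld (B9), but Seleld is never earned. Ornfal would need Kyesyl and Corsel (B3), but Corsel is never earned.

Ionesk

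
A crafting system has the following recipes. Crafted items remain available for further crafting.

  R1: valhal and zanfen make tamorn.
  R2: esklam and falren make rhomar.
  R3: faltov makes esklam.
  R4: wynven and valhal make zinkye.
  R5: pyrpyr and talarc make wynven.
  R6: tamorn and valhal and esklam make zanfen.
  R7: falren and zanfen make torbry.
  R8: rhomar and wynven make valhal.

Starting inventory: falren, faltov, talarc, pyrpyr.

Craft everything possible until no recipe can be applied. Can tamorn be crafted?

tamorn would need valhal and zanfen (R1), but zanfen is never obtained.

No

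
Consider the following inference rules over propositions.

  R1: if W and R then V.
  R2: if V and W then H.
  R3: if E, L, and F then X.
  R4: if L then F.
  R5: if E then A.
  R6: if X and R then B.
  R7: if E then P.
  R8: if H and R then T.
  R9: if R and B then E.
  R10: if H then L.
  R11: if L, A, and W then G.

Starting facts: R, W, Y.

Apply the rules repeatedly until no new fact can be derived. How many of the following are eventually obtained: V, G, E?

W and R hold, so V follows (R1).
V: reached.
G would need L, A, and W (R11), but A is never established.
E would need R and B (R9), but B is never established.
Reached: V — 1 of the 3.

1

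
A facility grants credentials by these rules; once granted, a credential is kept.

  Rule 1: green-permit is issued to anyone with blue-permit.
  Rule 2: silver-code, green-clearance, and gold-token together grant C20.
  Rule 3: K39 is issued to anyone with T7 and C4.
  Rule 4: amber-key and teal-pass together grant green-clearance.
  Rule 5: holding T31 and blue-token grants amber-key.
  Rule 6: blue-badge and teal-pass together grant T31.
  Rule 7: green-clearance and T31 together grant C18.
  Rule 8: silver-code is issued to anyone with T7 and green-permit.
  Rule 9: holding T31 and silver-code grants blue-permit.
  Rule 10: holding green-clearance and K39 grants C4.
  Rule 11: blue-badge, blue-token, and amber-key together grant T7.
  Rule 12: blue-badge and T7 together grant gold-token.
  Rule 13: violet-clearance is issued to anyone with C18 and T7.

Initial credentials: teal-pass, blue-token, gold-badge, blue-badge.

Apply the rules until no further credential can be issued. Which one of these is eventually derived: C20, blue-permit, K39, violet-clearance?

Holding blue-badge and teal-pass grants T31 (Rule 6).
Holding T31 and blue-token grants amber-key (Rule 5).
Holding amber-key and teal-pass grants green-clearance (Rule 4).
Holding blue-badge, blue-token, and amber-key grants T7 (Rule 11).
Holding green-clearance and T31 grants C18 (Rule 7).
Holding C18 and T7 grants violet-clearance (Rule 13).
C20 would need silver-code, green-clearance, and gold-token (Rule 2), but silver-code is never granted. blue-permit would need T31 and silver-code (Rule 9), but silver-code is never granted. K39 would need T7 and C4 (Rule 3), but C4 is never granted.

violet-clearance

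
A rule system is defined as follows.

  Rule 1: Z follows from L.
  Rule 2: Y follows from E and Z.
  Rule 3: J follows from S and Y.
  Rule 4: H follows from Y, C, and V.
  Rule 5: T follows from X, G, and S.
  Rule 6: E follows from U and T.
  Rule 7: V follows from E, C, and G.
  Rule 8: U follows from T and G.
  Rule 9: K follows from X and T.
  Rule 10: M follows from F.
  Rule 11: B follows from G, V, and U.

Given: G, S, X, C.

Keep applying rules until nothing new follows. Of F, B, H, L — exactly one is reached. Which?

From X, G, and S, Rule 5 gives T.
T and G hold, so U follows (Rule 8).
From U and T, Rule 6 gives E.
From E, C, and G, Rule 7 gives V.
From G, V, and U, Rule 11 gives B.
No rule produces L, and it is not given. No rule produces F, and it is not given. H would need Y, C, and V (Rule 4), but Y is never established.

B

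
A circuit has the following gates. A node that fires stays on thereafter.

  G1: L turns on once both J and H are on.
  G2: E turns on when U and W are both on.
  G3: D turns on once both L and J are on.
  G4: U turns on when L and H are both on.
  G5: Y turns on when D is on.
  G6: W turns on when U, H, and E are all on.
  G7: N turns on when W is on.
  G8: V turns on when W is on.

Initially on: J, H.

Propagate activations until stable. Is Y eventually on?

J and H are on, so L turns on (G1).
G3: L and J on → D on.
G5: D on → Y on.

Yes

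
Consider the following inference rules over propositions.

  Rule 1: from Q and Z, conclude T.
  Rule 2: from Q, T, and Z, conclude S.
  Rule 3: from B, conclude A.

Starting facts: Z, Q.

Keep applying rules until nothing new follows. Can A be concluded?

A would need B (Rule 3), but B is never established.

No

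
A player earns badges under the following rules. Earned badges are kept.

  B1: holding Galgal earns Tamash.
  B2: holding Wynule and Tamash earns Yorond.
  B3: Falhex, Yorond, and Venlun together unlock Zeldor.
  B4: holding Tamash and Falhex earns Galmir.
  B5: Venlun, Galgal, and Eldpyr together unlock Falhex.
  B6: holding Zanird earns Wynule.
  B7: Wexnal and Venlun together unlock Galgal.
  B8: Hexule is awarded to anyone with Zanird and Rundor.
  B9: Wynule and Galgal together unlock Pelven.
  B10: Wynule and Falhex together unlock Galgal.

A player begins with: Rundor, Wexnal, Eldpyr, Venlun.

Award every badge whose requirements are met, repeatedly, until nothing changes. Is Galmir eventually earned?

With Wexnal and Venlun, Galgal is earned (B7).
With Galgal, Tamash is earned (B1).
With Venlun, Galgal, and Eldpyr, Falhex is earned (B5).
With Tamash and Falhex, Galmir is earned (B4).

Yes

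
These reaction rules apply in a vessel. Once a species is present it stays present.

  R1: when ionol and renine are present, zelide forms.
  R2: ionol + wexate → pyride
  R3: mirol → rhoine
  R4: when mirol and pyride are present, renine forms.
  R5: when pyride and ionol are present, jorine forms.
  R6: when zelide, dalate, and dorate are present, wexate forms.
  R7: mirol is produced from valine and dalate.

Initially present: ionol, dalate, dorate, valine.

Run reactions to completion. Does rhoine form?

Yes

valine and dalate present → mirol forms (R7).
mirol present → rhoine forms (R3).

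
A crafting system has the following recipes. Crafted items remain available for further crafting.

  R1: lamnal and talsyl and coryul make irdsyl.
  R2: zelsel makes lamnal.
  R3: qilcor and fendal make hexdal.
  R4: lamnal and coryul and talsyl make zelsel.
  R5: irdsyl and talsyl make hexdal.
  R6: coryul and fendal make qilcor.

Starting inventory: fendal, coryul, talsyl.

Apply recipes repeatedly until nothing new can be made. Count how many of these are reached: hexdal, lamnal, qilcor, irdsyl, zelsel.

2

coryul and fendal → qilcor (R6).
qilcor and fendal → hexdal (R3).
hexdal: reached.
lamnal would need zelsel (R2), but zelsel is never obtained.
qilcor: reached.
irdsyl would need lamnal, talsyl, and coryul (R1), but lamnal is never obtained.
zelsel would need lamnal, coryul, and talsyl (R4), but lamnal is never obtained.
Reached: hexdal and qilcor — 2 of the 5.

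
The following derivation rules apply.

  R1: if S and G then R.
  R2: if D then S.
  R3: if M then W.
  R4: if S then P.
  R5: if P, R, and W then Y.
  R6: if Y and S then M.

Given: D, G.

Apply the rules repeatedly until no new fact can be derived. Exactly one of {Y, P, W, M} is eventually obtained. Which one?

P

D holds, so S follows (R2).
S holds, so P follows (R4).
W would need M (R3), but M is never established. Y would need P, R, and W (R5), but W is never established. M would need Y and S (R6), but Y is never established.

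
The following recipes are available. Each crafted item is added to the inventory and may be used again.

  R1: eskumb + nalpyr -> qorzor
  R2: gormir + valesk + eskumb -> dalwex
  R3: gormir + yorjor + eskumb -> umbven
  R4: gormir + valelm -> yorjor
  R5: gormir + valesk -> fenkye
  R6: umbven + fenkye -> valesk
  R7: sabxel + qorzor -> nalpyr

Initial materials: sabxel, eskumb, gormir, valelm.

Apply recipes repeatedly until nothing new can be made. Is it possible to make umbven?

Yes

Using R4, gormir and valelm make yorjor.
gormir + yorjor + eskumb -> umbven (R3).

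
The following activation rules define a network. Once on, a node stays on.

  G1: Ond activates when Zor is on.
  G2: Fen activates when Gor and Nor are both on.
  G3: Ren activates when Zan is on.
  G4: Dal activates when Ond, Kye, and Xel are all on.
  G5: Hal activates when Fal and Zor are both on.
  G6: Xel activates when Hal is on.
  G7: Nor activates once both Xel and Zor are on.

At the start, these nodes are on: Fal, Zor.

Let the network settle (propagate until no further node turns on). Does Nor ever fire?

Yes

Fal and Zor are on, so Hal activates (G5).
G6: Hal on → Xel on.
G7: Xel and Zor on → Nor on.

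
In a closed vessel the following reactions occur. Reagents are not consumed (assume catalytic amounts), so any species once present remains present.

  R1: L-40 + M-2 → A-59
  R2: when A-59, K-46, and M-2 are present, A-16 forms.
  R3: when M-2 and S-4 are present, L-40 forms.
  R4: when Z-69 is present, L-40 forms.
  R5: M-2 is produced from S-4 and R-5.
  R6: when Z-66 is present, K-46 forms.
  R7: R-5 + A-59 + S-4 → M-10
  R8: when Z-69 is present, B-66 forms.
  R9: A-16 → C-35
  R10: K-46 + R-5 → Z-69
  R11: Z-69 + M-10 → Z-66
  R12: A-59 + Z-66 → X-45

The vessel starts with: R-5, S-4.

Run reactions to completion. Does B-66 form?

B-66 would need Z-69 (R8), but Z-69 never forms.

No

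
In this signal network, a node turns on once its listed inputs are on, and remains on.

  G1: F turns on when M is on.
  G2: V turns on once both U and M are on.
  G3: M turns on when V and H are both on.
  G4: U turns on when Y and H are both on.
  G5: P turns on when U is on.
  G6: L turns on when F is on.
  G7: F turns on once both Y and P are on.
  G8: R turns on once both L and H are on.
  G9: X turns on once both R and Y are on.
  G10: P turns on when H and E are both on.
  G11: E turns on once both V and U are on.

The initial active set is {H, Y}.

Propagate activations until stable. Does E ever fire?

No

E would need V and U (G11), but V never turns on.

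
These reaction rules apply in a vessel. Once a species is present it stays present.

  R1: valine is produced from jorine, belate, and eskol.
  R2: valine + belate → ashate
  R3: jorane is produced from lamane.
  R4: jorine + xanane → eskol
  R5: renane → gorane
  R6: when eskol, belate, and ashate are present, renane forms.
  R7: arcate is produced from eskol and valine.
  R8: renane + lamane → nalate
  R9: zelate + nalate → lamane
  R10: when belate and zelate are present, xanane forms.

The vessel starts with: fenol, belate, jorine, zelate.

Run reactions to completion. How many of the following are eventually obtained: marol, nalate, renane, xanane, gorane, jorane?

belate and zelate present → xanane forms (R10).
jorine and xanane present → eskol forms (R4).
jorine, belate, and eskol present → valine forms (R1).
valine and belate present → ashate forms (R2).
eskol, belate, and ashate present → renane forms (R6).
renane present → gorane forms (R5).
No rule produces marol, and it is not given.
nalate would need renane and lamane (R8), but lamane never forms.
renane: reached.
xanane: reached.
gorane: reached.
jorane would need lamane (R3), but lamane never forms.
Reached: renane, xanane, and gorane — 3 of the 6.

3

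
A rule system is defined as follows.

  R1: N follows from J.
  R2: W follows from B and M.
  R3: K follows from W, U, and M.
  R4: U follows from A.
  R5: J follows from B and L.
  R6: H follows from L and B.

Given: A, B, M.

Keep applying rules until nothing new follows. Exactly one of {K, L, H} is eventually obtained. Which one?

K

From B and M, R2 gives W.
From A, R4 gives U.
W, U, and M hold, so K follows (R3).
No rule produces L, and it is not given. H would need L and B (R6), but L is never established.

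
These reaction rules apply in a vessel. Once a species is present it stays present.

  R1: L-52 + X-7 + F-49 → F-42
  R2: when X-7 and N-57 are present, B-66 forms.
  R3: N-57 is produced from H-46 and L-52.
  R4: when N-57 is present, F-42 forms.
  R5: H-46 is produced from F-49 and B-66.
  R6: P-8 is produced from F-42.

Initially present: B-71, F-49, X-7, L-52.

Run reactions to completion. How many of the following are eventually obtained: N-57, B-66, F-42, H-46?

L-52, X-7, and F-49 present → F-42 forms (R1).
N-57 would need H-46 and L-52 (R3), but H-46 never forms.
B-66 would need X-7 and N-57 (R2), but N-57 never forms.
F-42: reached.
H-46 would need F-49 and B-66 (R5), but B-66 never forms.
Reached: F-42 — 1 of the 4.

1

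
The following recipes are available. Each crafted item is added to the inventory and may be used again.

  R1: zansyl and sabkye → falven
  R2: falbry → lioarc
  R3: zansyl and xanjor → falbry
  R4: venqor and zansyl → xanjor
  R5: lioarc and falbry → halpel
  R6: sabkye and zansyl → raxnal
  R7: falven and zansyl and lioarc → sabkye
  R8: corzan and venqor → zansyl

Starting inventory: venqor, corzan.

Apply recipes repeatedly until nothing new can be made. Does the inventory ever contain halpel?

Using R8, corzan and venqor make zansyl.
Using R4, venqor and zansyl make xanjor.
zansyl and xanjor → falbry (R3).
Using R2, falbry makes lioarc.
lioarc and falbry → halpel (R5).

Yes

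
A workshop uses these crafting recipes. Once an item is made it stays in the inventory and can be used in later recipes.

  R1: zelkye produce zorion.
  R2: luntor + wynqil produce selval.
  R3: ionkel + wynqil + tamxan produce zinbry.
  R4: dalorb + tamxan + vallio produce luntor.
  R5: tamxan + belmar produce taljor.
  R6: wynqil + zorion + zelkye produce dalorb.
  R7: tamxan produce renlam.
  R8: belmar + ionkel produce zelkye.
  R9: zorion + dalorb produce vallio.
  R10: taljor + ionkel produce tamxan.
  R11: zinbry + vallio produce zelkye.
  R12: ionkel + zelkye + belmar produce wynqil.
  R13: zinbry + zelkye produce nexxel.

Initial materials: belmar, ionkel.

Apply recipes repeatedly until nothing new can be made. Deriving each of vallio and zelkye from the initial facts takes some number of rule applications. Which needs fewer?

zelkye: Using R8, belmar and ionkel make zelkye. [1 rule application]
vallio: belmar + ionkel → zelkye (R8). Using R1, zelkye makes zorion. ionkel + zelkye + belmar → wynqil (R12). Using R6, wynqil, zorion, and zelkye make dalorb. zorion + dalorb → vallio (R9). [5 rule applications]
zelkye needs fewer.

zelkye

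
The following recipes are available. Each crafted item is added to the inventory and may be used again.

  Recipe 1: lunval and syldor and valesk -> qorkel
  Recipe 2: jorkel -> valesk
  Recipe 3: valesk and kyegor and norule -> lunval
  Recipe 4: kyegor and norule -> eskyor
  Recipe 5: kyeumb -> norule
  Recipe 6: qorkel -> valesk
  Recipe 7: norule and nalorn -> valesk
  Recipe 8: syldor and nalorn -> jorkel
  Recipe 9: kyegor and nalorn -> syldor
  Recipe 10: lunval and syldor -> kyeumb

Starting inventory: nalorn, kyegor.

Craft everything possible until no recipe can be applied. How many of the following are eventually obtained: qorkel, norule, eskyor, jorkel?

kyegor and nalorn -> syldor (Recipe 9).
Using Recipe 8, syldor and nalorn make jorkel.
qorkel would need lunval, syldor, and valesk (Recipe 1), but lunval is never obtained.
norule would need kyeumb (Recipe 5), but kyeumb is never obtained.
eskyor would need kyegor and norule (Recipe 4), but norule is never obtained.
jorkel: reached.
Reached: jorkel — 1 of the 4.

1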